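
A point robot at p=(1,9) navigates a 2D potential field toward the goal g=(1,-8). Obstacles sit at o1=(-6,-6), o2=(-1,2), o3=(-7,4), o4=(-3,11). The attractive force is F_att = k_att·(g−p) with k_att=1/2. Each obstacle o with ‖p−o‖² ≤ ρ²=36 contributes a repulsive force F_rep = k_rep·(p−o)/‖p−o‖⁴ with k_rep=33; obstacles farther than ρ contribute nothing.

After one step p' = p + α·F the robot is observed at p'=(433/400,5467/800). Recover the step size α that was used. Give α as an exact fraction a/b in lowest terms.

F_att = 1/2·(g−p) = 1/2·(0,-17) = (0.0000,-8.5000)
o1: d²=274 > ρ²=36 → inactive
o2: d²=53 > ρ²=36 → inactive
o3: d²=89 > ρ²=36 → inactive
o4: d²=20 ≤ ρ²=36; F_rep = 33·(4,-2)/20² = (0.3300,-0.1650)
F = F_att + ΣF_rep = (0.3300,-8.6650)
Δp = p'−p = (0.0825,-2.1662); α = Δx/Fx = (33/400) / (33/100) = 1/4
check: Δy/Fy = (-1733/800) / (-1733/200) = 1/4 ✓

α = 1/4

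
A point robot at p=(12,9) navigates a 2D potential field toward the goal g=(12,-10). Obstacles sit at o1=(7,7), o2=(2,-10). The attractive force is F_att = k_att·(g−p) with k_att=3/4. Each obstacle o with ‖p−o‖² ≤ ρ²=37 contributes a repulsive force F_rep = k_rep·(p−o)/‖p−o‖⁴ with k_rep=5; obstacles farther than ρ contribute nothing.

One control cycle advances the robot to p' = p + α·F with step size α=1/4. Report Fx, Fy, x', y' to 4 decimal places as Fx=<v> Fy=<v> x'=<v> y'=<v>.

F_att = 3/4·(g−p) = 3/4·(0,-19) = (0.0000,-14.2500)
o1: d²=29 ≤ ρ²=37; F_rep = 5·(5,2)/29² = (0.0297,0.0119)
o2: d²=461 > ρ²=37 → inactive
F = F_att + ΣF_rep = (0.0297,-14.2381)
p' = p + 1/4·F = (12.0074,5.4405)

Fx=0.0297 Fy=-14.2381 x'=12.0074 y'=5.4405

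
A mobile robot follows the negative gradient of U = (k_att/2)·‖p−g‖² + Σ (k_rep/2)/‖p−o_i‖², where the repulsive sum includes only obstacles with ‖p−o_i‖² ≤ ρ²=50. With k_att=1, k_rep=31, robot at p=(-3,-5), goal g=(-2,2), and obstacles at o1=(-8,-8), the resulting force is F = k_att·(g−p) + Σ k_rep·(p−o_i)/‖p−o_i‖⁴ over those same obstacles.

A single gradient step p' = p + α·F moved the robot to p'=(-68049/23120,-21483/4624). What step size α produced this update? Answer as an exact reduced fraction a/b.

F_att = 1·(g−p) = 1·(1,7) = (1.0000,7.0000)
o1: d²=34 ≤ ρ²=50; F_rep = 31·(5,3)/34² = (0.1341,0.0804)
F = F_att + ΣF_rep = (1.1341,7.0804)
Δp = p'−p = (0.0567,0.3540); α = Δx/Fx = (1311/23120) / (1311/1156) = 1/20
check: Δy/Fy = (1637/4624) / (8185/1156) = 1/20 ✓

α = 1/20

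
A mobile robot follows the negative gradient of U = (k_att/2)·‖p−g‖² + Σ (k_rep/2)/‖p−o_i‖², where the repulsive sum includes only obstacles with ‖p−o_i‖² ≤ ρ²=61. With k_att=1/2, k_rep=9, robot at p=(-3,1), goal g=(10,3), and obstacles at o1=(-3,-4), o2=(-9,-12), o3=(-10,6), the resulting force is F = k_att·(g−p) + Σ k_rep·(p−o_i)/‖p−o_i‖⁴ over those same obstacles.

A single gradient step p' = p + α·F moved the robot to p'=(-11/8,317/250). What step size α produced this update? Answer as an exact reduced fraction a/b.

F_att = 1/2·(g−p) = 1/2·(13,2) = (6.5000,1.0000)
o1: d²=25 ≤ ρ²=61; F_rep = 9·(0,5)/25² = (0.0000,0.0720)
o2: d²=205 > ρ²=61 → inactive
o3: d²=74 > ρ²=61 → inactive
F = F_att + ΣF_rep = (6.5000,1.0720)
Δp = p'−p = (1.6250,0.2680); α = Δx/Fx = (13/8) / (13/2) = 1/4
check: Δy/Fy = (67/250) / (134/125) = 1/4 ✓

α = 1/4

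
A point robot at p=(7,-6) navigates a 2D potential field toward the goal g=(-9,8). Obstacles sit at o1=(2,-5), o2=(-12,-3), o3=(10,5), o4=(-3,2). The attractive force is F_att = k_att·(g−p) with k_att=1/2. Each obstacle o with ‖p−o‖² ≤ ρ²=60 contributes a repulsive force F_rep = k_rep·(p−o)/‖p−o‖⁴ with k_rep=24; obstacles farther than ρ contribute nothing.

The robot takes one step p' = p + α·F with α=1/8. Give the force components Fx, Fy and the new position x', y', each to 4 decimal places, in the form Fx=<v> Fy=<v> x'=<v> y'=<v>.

Fx=-7.8225 Fy=6.9645 x'=6.0222 y'=-5.1294

F_att = 1/2·(g−p) = 1/2·(-16,14) = (-8.0000,7.0000)
o1: d²=26 ≤ ρ²=60; F_rep = 24·(5,-1)/26² = (0.1775,-0.0355)
o2: d²=370 > ρ²=60 → inactive
o3: d²=130 > ρ²=60 → inactive
o4: d²=164 > ρ²=60 → inactive
F = F_att + ΣF_rep = (-7.8225,6.9645)
p' = p + 1/8·F = (6.0222,-5.1294)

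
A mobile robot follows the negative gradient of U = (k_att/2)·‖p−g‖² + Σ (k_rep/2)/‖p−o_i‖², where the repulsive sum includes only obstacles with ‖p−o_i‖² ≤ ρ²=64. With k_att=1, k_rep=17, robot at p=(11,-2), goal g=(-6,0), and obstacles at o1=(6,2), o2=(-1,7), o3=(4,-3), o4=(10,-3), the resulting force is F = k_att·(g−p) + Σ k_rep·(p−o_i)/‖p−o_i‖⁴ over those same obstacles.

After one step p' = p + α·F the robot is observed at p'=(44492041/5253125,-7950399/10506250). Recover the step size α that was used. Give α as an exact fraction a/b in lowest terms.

α = 1/5

F_att = 1·(g−p) = 1·(-17,2) = (-17.0000,2.0000)
o1: d²=41 ≤ ρ²=64; F_rep = 17·(5,-4)/41² = (0.0506,-0.0405)
o2: d²=225 > ρ²=64 → inactive
o3: d²=50 ≤ ρ²=64; F_rep = 17·(7,1)/50² = (0.0476,0.0068)
o4: d²=2 ≤ ρ²=64; F_rep = 17·(1,1)/2² = (4.2500,4.2500)
F = F_att + ΣF_rep = (-12.6518,6.2163)
Δp = p'−p = (-2.5304,1.2433); α = Δx/Fx = (-13292334/5253125) / (-13292334/1050625) = 1/5
check: Δy/Fy = (13062101/10506250) / (13062101/2101250) = 1/5 ✓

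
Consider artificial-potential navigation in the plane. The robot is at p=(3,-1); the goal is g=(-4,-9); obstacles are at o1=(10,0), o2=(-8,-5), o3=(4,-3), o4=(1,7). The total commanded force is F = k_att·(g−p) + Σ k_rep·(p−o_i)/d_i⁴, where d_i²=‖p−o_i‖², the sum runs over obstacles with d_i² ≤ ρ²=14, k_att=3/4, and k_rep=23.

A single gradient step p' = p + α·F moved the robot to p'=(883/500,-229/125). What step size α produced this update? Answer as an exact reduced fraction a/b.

α = 1/5

F_att = 3/4·(g−p) = 3/4·(-7,-8) = (-5.2500,-6.0000)
o1: d²=50 > ρ²=14 → inactive
o2: d²=137 > ρ²=14 → inactive
o3: d²=5 ≤ ρ²=14; F_rep = 23·(-1,2)/5² = (-0.9200,1.8400)
o4: d²=68 > ρ²=14 → inactive
F = F_att + ΣF_rep = (-6.1700,-4.1600)
Δp = p'−p = (-1.2340,-0.8320); α = Δx/Fx = (-617/500) / (-617/100) = 1/5
check: Δy/Fy = (-104/125) / (-104/25) = 1/5 ✓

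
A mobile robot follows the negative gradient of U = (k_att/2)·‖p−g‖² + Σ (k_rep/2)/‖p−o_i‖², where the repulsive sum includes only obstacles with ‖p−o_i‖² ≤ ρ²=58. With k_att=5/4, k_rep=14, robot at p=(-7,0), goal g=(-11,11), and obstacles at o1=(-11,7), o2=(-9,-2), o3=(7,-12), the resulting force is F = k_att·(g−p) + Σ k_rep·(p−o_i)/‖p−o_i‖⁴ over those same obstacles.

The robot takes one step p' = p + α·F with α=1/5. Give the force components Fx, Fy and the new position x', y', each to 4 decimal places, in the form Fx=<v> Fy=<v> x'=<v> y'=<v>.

Fx=-4.5625 Fy=14.1875 x'=-7.9125 y'=2.8375

F_att = 5/4·(g−p) = 5/4·(-4,11) = (-5.0000,13.7500)
o1: d²=65 > ρ²=58 → inactive
o2: d²=8 ≤ ρ²=58; F_rep = 14·(2,2)/8² = (0.4375,0.4375)
o3: d²=340 > ρ²=58 → inactive
F = F_att + ΣF_rep = (-4.5625,14.1875)
p' = p + 1/5·F = (-7.9125,2.8375)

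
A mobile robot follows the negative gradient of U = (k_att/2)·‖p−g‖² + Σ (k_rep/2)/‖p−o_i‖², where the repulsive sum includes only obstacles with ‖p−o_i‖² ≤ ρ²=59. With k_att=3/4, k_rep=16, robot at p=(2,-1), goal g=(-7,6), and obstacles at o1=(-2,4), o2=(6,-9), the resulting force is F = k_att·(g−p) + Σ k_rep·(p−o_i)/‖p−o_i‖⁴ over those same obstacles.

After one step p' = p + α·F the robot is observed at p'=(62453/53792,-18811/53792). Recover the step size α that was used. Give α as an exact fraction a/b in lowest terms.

α = 1/8

F_att = 3/4·(g−p) = 3/4·(-9,7) = (-6.7500,5.2500)
o1: d²=41 ≤ ρ²=59; F_rep = 16·(4,-5)/41² = (0.0381,-0.0476)
o2: d²=80 > ρ²=59 → inactive
F = F_att + ΣF_rep = (-6.7119,5.2024)
Δp = p'−p = (-0.8390,0.6503); α = Δx/Fx = (-45131/53792) / (-45131/6724) = 1/8
check: Δy/Fy = (34981/53792) / (34981/6724) = 1/8 ✓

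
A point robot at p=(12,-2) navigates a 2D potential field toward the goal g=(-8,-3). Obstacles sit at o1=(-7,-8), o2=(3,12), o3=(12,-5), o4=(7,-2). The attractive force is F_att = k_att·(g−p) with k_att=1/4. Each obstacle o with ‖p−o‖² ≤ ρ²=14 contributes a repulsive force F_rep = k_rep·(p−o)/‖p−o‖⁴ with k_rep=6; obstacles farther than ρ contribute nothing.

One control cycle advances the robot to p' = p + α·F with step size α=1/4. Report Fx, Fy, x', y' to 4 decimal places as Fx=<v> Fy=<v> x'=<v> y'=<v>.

Fx=-5.0000 Fy=-0.0278 x'=10.7500 y'=-2.0069

F_att = 1/4·(g−p) = 1/4·(-20,-1) = (-5.0000,-0.2500)
o1: d²=397 > ρ²=14 → inactive
o2: d²=277 > ρ²=14 → inactive
o3: d²=9 ≤ ρ²=14; F_rep = 6·(0,3)/9² = (0.0000,0.2222)
o4: d²=25 > ρ²=14 → inactive
F = F_att + ΣF_rep = (-5.0000,-0.0278)
p' = p + 1/4·F = (10.7500,-2.0069)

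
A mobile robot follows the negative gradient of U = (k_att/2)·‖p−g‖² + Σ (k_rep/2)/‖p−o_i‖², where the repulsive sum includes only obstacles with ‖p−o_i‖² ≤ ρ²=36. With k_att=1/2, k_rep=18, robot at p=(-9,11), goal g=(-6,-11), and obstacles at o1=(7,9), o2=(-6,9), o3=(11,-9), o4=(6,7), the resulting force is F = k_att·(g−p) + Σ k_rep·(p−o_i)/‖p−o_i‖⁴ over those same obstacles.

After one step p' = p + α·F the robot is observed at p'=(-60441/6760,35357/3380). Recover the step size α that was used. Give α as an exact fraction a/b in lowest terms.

α = 1/20

F_att = 1/2·(g−p) = 1/2·(3,-22) = (1.5000,-11.0000)
o1: d²=260 > ρ²=36 → inactive
o2: d²=13 ≤ ρ²=36; F_rep = 18·(-3,2)/13² = (-0.3195,0.2130)
o3: d²=800 > ρ²=36 → inactive
o4: d²=241 > ρ²=36 → inactive
F = F_att + ΣF_rep = (1.1805,-10.7870)
Δp = p'−p = (0.0590,-0.5393); α = Δx/Fx = (399/6760) / (399/338) = 1/20
check: Δy/Fy = (-1823/3380) / (-1823/169) = 1/20 ✓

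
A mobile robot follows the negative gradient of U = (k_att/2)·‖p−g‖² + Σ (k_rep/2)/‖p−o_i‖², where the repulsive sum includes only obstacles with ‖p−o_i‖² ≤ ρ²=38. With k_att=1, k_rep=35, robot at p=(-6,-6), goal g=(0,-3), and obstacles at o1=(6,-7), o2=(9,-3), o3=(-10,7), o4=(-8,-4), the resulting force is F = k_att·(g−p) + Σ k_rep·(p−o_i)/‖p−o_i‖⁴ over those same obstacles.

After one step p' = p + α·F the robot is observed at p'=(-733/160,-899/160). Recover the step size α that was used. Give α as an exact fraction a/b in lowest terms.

F_att = 1·(g−p) = 1·(6,3) = (6.0000,3.0000)
o1: d²=145 > ρ²=38 → inactive
o2: d²=234 > ρ²=38 → inactive
o3: d²=185 > ρ²=38 → inactive
o4: d²=8 ≤ ρ²=38; F_rep = 35·(2,-2)/8² = (1.0938,-1.0938)
F = F_att + ΣF_rep = (7.0938,1.9062)
Δp = p'−p = (1.4187,0.3812); α = Δx/Fx = (227/160) / (227/32) = 1/5
check: Δy/Fy = (61/160) / (61/32) = 1/5 ✓

α = 1/5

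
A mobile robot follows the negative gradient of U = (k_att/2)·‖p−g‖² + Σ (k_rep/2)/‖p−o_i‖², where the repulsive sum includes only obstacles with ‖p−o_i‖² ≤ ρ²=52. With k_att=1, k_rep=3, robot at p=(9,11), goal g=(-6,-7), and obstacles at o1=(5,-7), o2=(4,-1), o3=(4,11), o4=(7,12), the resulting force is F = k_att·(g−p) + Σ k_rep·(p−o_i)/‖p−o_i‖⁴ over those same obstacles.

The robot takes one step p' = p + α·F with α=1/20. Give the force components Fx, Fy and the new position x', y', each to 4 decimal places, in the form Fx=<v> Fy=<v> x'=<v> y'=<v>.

F_att = 1·(g−p) = 1·(-15,-18) = (-15.0000,-18.0000)
o1: d²=340 > ρ²=52 → inactive
o2: d²=169 > ρ²=52 → inactive
o3: d²=25 ≤ ρ²=52; F_rep = 3·(5,0)/25² = (0.0240,0.0000)
o4: d²=5 ≤ ρ²=52; F_rep = 3·(2,-1)/5² = (0.2400,-0.1200)
F = F_att + ΣF_rep = (-14.7360,-18.1200)
p' = p + 1/20·F = (8.2632,10.0940)

Fx=-14.7360 Fy=-18.1200 x'=8.2632 y'=10.0940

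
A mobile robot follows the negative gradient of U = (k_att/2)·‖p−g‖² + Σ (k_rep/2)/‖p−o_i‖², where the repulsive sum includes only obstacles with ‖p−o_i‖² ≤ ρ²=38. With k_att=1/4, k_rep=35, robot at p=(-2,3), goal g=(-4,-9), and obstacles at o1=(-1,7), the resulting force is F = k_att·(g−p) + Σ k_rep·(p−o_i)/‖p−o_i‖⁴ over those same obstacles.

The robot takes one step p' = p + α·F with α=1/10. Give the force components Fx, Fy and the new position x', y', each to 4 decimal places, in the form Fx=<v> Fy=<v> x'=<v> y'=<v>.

F_att = 1/4·(g−p) = 1/4·(-2,-12) = (-0.5000,-3.0000)
o1: d²=17 ≤ ρ²=38; F_rep = 35·(-1,-4)/17² = (-0.1211,-0.4844)
F = F_att + ΣF_rep = (-0.6211,-3.4844)
p' = p + 1/10·F = (-2.0621,2.6516)

Fx=-0.6211 Fy=-3.4844 x'=-2.0621 y'=2.6516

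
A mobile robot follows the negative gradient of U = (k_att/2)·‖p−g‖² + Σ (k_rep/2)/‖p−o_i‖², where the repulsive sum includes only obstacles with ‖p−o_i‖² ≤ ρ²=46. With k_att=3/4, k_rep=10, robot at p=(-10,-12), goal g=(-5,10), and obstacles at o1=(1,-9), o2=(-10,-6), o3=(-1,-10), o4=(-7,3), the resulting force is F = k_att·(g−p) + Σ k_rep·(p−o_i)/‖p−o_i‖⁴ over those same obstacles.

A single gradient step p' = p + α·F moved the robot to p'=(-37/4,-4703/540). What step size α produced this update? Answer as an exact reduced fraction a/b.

α = 1/5

F_att = 3/4·(g−p) = 3/4·(5,22) = (3.7500,16.5000)
o1: d²=130 > ρ²=46 → inactive
o2: d²=36 ≤ ρ²=46; F_rep = 10·(0,-6)/36² = (0.0000,-0.0463)
o3: d²=85 > ρ²=46 → inactive
o4: d²=234 > ρ²=46 → inactive
F = F_att + ΣF_rep = (3.7500,16.4537)
Δp = p'−p = (0.7500,3.2907); α = Δx/Fx = (3/4) / (15/4) = 1/5
check: Δy/Fy = (1777/540) / (1777/108) = 1/5 ✓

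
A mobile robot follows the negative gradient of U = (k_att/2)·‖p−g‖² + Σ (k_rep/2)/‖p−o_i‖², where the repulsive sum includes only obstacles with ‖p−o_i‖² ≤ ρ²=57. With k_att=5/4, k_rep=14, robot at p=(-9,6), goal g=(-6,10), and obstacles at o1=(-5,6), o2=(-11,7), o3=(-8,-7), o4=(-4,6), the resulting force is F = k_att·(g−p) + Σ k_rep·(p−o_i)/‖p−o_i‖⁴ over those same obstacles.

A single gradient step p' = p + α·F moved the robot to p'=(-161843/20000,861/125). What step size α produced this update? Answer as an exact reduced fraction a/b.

F_att = 5/4·(g−p) = 5/4·(3,4) = (3.7500,5.0000)
o1: d²=16 ≤ ρ²=57; F_rep = 14·(-4,0)/16² = (-0.2188,0.0000)
o2: d²=5 ≤ ρ²=57; F_rep = 14·(2,-1)/5² = (1.1200,-0.5600)
o3: d²=170 > ρ²=57 → inactive
o4: d²=25 ≤ ρ²=57; F_rep = 14·(-5,0)/25² = (-0.1120,0.0000)
F = F_att + ΣF_rep = (4.5393,4.4400)
Δp = p'−p = (0.9079,0.8880); α = Δx/Fx = (18157/20000) / (18157/4000) = 1/5
check: Δy/Fy = (111/125) / (111/25) = 1/5 ✓

α = 1/5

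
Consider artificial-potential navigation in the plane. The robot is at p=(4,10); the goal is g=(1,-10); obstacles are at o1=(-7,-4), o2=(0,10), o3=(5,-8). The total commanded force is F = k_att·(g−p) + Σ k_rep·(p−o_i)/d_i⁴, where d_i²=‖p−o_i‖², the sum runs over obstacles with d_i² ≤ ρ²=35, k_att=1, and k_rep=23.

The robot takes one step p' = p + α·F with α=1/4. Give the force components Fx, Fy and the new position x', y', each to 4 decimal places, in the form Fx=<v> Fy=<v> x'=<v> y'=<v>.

F_att = 1·(g−p) = 1·(-3,-20) = (-3.0000,-20.0000)
o1: d²=317 > ρ²=35 → inactive
o2: d²=16 ≤ ρ²=35; F_rep = 23·(4,0)/16² = (0.3594,0.0000)
o3: d²=325 > ρ²=35 → inactive
F = F_att + ΣF_rep = (-2.6406,-20.0000)
p' = p + 1/4·F = (3.3398,5.0000)

Fx=-2.6406 Fy=-20.0000 x'=3.3398 y'=5.0000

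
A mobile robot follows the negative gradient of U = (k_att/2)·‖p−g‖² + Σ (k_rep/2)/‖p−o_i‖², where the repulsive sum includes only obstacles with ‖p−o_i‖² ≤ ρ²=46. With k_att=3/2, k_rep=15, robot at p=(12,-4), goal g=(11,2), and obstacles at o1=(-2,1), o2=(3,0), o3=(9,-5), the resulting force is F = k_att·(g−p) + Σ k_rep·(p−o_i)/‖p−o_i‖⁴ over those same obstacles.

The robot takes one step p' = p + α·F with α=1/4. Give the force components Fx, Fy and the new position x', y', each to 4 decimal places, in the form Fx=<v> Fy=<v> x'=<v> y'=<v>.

F_att = 3/2·(g−p) = 3/2·(-1,6) = (-1.5000,9.0000)
o1: d²=221 > ρ²=46 → inactive
o2: d²=97 > ρ²=46 → inactive
o3: d²=10 ≤ ρ²=46; F_rep = 15·(3,1)/10² = (0.4500,0.1500)
F = F_att + ΣF_rep = (-1.0500,9.1500)
p' = p + 1/4·F = (11.7375,-1.7125)

Fx=-1.0500 Fy=9.1500 x'=11.7375 y'=-1.7125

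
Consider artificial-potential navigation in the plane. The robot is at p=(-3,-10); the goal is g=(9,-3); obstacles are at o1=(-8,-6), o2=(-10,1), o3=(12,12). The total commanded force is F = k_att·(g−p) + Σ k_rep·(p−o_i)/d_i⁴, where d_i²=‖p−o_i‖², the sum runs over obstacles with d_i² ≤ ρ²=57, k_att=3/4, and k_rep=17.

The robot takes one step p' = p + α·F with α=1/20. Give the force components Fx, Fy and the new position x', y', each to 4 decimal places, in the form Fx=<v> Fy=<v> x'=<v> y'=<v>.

F_att = 3/4·(g−p) = 3/4·(12,7) = (9.0000,5.2500)
o1: d²=41 ≤ ρ²=57; F_rep = 17·(5,-4)/41² = (0.0506,-0.0405)
o2: d²=170 > ρ²=57 → inactive
o3: d²=709 > ρ²=57 → inactive
F = F_att + ΣF_rep = (9.0506,5.2095)
p' = p + 1/20·F = (-2.5475,-9.7395)

Fx=9.0506 Fy=5.2095 x'=-2.5475 y'=-9.7395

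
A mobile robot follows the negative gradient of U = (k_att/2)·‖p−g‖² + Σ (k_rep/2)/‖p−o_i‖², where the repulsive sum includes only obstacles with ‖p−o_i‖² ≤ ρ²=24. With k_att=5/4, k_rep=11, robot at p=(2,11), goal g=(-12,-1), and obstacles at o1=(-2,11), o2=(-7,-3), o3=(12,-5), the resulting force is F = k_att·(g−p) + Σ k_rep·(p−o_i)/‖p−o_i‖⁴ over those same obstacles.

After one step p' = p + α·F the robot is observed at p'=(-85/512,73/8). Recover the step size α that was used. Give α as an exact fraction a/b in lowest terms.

F_att = 5/4·(g−p) = 5/4·(-14,-12) = (-17.5000,-15.0000)
o1: d²=16 ≤ ρ²=24; F_rep = 11·(4,0)/16² = (0.1719,0.0000)
o2: d²=277 > ρ²=24 → inactive
o3: d²=356 > ρ²=24 → inactive
F = F_att + ΣF_rep = (-17.3281,-15.0000)
Δp = p'−p = (-2.1660,-1.8750); α = Δx/Fx = (-1109/512) / (-1109/64) = 1/8
check: Δy/Fy = (-15/8) / (-15) = 1/8 ✓

α = 1/8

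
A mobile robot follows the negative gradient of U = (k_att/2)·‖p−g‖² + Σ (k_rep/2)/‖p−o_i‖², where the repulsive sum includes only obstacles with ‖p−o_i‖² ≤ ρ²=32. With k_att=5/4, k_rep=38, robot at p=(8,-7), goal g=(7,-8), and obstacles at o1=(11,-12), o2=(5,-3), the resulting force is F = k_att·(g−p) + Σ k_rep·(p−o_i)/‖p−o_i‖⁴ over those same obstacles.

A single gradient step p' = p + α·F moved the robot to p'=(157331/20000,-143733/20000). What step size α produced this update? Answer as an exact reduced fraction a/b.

F_att = 5/4·(g−p) = 5/4·(-1,-1) = (-1.2500,-1.2500)
o1: d²=34 > ρ²=32 → inactive
o2: d²=25 ≤ ρ²=32; F_rep = 38·(3,-4)/25² = (0.1824,-0.2432)
F = F_att + ΣF_rep = (-1.0676,-1.4932)
Δp = p'−p = (-0.1335,-0.1867); α = Δx/Fx = (-2669/20000) / (-2669/2500) = 1/8
check: Δy/Fy = (-3733/20000) / (-3733/2500) = 1/8 ✓

α = 1/8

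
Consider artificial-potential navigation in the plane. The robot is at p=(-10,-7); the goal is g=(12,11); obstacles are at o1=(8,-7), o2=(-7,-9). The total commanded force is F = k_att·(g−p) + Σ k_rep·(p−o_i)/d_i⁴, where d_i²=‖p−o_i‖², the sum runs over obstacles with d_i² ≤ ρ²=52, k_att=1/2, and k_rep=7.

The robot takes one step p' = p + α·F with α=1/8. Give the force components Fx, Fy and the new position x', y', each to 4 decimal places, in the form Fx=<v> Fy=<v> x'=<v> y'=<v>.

Fx=10.8757 Fy=9.0828 x'=-8.6405 y'=-5.8646

F_att = 1/2·(g−p) = 1/2·(22,18) = (11.0000,9.0000)
o1: d²=324 > ρ²=52 → inactive
o2: d²=13 ≤ ρ²=52; F_rep = 7·(-3,2)/13² = (-0.1243,0.0828)
F = F_att + ΣF_rep = (10.8757,9.0828)
p' = p + 1/8·F = (-8.6405,-5.8646)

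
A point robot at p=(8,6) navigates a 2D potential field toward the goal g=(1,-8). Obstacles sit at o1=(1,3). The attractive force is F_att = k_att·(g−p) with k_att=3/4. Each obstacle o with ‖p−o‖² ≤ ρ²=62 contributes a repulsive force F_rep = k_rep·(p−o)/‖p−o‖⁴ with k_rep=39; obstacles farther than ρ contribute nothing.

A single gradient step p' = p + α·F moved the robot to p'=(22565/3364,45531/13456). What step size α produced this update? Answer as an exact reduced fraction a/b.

F_att = 3/4·(g−p) = 3/4·(-7,-14) = (-5.2500,-10.5000)
o1: d²=58 ≤ ρ²=62; F_rep = 39·(7,3)/58² = (0.0812,0.0348)
F = F_att + ΣF_rep = (-5.1688,-10.4652)
Δp = p'−p = (-1.2922,-2.6163); α = Δx/Fx = (-4347/3364) / (-4347/841) = 1/4
check: Δy/Fy = (-35205/13456) / (-35205/3364) = 1/4 ✓

α = 1/4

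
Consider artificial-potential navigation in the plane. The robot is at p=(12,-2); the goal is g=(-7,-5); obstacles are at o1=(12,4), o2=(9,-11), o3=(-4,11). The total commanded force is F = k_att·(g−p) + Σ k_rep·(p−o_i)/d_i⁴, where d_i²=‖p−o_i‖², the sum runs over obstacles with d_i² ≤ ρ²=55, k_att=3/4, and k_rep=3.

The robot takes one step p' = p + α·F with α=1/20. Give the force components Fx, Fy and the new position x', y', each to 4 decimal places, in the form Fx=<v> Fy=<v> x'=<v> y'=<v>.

F_att = 3/4·(g−p) = 3/4·(-19,-3) = (-14.2500,-2.2500)
o1: d²=36 ≤ ρ²=55; F_rep = 3·(0,-6)/36² = (0.0000,-0.0139)
o2: d²=90 > ρ²=55 → inactive
o3: d²=425 > ρ²=55 → inactive
F = F_att + ΣF_rep = (-14.2500,-2.2639)
p' = p + 1/20·F = (11.2875,-2.1132)

Fx=-14.2500 Fy=-2.2639 x'=11.2875 y'=-2.1132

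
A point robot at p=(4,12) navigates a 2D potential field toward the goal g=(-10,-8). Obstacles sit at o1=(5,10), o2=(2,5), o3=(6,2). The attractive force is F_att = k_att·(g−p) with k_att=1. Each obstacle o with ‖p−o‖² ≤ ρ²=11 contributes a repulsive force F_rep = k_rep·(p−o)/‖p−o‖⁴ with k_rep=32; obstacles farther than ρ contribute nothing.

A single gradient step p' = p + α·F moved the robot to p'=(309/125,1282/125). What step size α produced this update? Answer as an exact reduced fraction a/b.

α = 1/10

F_att = 1·(g−p) = 1·(-14,-20) = (-14.0000,-20.0000)
o1: d²=5 ≤ ρ²=11; F_rep = 32·(-1,2)/5² = (-1.2800,2.5600)
o2: d²=53 > ρ²=11 → inactive
o3: d²=104 > ρ²=11 → inactive
F = F_att + ΣF_rep = (-15.2800,-17.4400)
Δp = p'−p = (-1.5280,-1.7440); α = Δx/Fx = (-191/125) / (-382/25) = 1/10
check: Δy/Fy = (-218/125) / (-436/25) = 1/10 ✓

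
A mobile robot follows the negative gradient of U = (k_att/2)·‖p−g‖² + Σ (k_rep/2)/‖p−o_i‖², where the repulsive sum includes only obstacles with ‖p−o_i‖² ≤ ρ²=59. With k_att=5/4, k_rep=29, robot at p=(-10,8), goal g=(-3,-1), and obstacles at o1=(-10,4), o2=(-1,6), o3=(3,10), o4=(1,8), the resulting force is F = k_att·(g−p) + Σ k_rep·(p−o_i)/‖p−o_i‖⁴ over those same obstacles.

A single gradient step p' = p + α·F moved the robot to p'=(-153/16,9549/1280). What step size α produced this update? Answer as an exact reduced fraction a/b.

F_att = 5/4·(g−p) = 5/4·(7,-9) = (8.7500,-11.2500)
o1: d²=16 ≤ ρ²=59; F_rep = 29·(0,4)/16² = (0.0000,0.4531)
o2: d²=85 > ρ²=59 → inactive
o3: d²=173 > ρ²=59 → inactive
o4: d²=121 > ρ²=59 → inactive
F = F_att + ΣF_rep = (8.7500,-10.7969)
Δp = p'−p = (0.4375,-0.5398); α = Δx/Fx = (7/16) / (35/4) = 1/20
check: Δy/Fy = (-691/1280) / (-691/64) = 1/20 ✓

α = 1/20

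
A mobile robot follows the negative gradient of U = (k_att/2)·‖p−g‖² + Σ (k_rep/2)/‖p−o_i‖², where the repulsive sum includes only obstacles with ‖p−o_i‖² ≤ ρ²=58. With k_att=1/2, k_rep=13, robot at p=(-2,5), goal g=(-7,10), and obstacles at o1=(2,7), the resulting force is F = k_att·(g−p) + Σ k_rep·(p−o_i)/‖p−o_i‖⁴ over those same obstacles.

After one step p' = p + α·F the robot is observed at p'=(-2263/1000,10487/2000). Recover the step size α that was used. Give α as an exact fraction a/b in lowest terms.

α = 1/10

F_att = 1/2·(g−p) = 1/2·(-5,5) = (-2.5000,2.5000)
o1: d²=20 ≤ ρ²=58; F_rep = 13·(-4,-2)/20² = (-0.1300,-0.0650)
F = F_att + ΣF_rep = (-2.6300,2.4350)
Δp = p'−p = (-0.2630,0.2435); α = Δx/Fx = (-263/1000) / (-263/100) = 1/10
check: Δy/Fy = (487/2000) / (487/200) = 1/10 ✓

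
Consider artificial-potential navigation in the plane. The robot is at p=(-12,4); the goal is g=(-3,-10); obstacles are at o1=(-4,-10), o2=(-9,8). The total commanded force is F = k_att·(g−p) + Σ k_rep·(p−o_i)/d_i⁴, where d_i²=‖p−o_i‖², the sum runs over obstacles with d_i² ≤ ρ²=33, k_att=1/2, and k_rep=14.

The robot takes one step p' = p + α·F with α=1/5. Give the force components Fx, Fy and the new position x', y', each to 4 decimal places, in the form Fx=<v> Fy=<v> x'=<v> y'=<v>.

Fx=4.4328 Fy=-7.0896 x'=-11.1134 y'=2.5821

F_att = 1/2·(g−p) = 1/2·(9,-14) = (4.5000,-7.0000)
o1: d²=260 > ρ²=33 → inactive
o2: d²=25 ≤ ρ²=33; F_rep = 14·(-3,-4)/25² = (-0.0672,-0.0896)
F = F_att + ΣF_rep = (4.4328,-7.0896)
p' = p + 1/5·F = (-11.1134,2.5821)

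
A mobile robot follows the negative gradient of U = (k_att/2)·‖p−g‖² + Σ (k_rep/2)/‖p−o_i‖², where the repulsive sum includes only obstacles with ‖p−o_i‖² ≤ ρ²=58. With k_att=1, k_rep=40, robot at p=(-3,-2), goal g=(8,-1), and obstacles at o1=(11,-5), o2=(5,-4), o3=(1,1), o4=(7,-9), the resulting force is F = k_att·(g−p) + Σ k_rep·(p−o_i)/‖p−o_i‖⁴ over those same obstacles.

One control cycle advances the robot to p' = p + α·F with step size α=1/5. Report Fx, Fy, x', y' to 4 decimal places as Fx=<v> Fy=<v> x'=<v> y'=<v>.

Fx=10.7440 Fy=0.8080 x'=-0.8512 y'=-1.8384

F_att = 1·(g−p) = 1·(11,1) = (11.0000,1.0000)
o1: d²=205 > ρ²=58 → inactive
o2: d²=68 > ρ²=58 → inactive
o3: d²=25 ≤ ρ²=58; F_rep = 40·(-4,-3)/25² = (-0.2560,-0.1920)
o4: d²=149 > ρ²=58 → inactive
F = F_att + ΣF_rep = (10.7440,0.8080)
p' = p + 1/5·F = (-0.8512,-1.8384)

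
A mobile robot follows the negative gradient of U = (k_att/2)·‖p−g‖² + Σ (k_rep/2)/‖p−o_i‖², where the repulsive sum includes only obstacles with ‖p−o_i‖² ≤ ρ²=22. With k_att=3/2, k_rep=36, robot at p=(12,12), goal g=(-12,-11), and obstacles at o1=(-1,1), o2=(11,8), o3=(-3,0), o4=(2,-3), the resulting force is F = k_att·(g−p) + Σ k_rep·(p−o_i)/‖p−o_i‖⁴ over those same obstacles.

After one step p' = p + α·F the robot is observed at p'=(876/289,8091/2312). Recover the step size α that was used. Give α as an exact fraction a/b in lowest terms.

F_att = 3/2·(g−p) = 3/2·(-24,-23) = (-36.0000,-34.5000)
o1: d²=290 > ρ²=22 → inactive
o2: d²=17 ≤ ρ²=22; F_rep = 36·(1,4)/17² = (0.1246,0.4983)
o3: d²=369 > ρ²=22 → inactive
o4: d²=325 > ρ²=22 → inactive
F = F_att + ΣF_rep = (-35.8754,-34.0017)
Δp = p'−p = (-8.9689,-8.5004); α = Δx/Fx = (-2592/289) / (-10368/289) = 1/4
check: Δy/Fy = (-19653/2312) / (-19653/578) = 1/4 ✓

α = 1/4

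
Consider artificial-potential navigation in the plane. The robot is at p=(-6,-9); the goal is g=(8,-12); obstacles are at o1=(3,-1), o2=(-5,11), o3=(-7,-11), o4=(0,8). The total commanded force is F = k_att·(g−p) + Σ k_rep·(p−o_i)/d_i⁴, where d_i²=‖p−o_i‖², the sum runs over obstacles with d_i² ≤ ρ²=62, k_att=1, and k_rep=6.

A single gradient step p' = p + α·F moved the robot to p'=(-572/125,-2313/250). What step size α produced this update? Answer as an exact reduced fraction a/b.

F_att = 1·(g−p) = 1·(14,-3) = (14.0000,-3.0000)
o1: d²=145 > ρ²=62 → inactive
o2: d²=401 > ρ²=62 → inactive
o3: d²=5 ≤ ρ²=62; F_rep = 6·(1,2)/5² = (0.2400,0.4800)
o4: d²=325 > ρ²=62 → inactive
F = F_att + ΣF_rep = (14.2400,-2.5200)
Δp = p'−p = (1.4240,-0.2520); α = Δx/Fx = (178/125) / (356/25) = 1/10
check: Δy/Fy = (-63/250) / (-63/25) = 1/10 ✓

α = 1/10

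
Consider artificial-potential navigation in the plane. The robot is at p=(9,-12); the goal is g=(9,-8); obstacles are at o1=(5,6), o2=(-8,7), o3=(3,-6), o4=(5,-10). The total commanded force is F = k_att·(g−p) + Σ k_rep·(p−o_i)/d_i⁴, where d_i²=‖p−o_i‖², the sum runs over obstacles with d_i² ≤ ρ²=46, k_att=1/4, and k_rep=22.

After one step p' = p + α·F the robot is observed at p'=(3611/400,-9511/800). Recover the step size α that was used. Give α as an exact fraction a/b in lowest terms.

α = 1/8

F_att = 1/4·(g−p) = 1/4·(0,4) = (0.0000,1.0000)
o1: d²=340 > ρ²=46 → inactive
o2: d²=650 > ρ²=46 → inactive
o3: d²=72 > ρ²=46 → inactive
o4: d²=20 ≤ ρ²=46; F_rep = 22·(4,-2)/20² = (0.2200,-0.1100)
F = F_att + ΣF_rep = (0.2200,0.8900)
Δp = p'−p = (0.0275,0.1113); α = Δx/Fx = (11/400) / (11/50) = 1/8
check: Δy/Fy = (89/800) / (89/100) = 1/8 ✓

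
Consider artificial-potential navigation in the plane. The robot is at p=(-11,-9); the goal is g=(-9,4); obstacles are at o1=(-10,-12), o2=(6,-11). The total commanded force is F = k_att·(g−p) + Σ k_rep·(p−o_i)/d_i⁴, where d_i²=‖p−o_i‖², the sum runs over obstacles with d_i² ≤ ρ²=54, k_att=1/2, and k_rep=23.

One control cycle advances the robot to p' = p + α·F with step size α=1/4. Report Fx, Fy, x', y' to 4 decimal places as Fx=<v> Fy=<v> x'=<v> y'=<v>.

Fx=0.7700 Fy=7.1900 x'=-10.8075 y'=-7.2025

F_att = 1/2·(g−p) = 1/2·(2,13) = (1.0000,6.5000)
o1: d²=10 ≤ ρ²=54; F_rep = 23·(-1,3)/10² = (-0.2300,0.6900)
o2: d²=293 > ρ²=54 → inactive
F = F_att + ΣF_rep = (0.7700,7.1900)
p' = p + 1/4·F = (-10.8075,-7.2025)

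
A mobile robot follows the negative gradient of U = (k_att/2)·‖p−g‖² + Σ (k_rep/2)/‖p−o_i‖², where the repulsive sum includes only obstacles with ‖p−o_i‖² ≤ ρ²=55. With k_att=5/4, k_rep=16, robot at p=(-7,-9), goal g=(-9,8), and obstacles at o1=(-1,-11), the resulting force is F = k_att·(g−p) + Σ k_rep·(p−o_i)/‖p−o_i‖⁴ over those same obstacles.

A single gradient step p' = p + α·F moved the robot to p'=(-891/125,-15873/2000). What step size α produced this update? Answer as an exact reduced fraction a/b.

α = 1/20

F_att = 5/4·(g−p) = 5/4·(-2,17) = (-2.5000,21.2500)
o1: d²=40 ≤ ρ²=55; F_rep = 16·(-6,2)/40² = (-0.0600,0.0200)
F = F_att + ΣF_rep = (-2.5600,21.2700)
Δp = p'−p = (-0.1280,1.0635); α = Δx/Fx = (-16/125) / (-64/25) = 1/20
check: Δy/Fy = (2127/2000) / (2127/100) = 1/20 ✓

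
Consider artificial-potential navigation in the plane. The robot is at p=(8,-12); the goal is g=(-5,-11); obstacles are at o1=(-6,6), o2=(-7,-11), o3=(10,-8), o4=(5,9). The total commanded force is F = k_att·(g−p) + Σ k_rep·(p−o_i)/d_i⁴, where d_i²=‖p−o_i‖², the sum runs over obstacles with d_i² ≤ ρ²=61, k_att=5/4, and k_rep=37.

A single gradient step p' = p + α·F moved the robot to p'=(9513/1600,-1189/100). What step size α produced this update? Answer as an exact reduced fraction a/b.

F_att = 5/4·(g−p) = 5/4·(-13,1) = (-16.2500,1.2500)
o1: d²=520 > ρ²=61 → inactive
o2: d²=226 > ρ²=61 → inactive
o3: d²=20 ≤ ρ²=61; F_rep = 37·(-2,-4)/20² = (-0.1850,-0.3700)
o4: d²=450 > ρ²=61 → inactive
F = F_att + ΣF_rep = (-16.4350,0.8800)
Δp = p'−p = (-2.0544,0.1100); α = Δx/Fx = (-3287/1600) / (-3287/200) = 1/8
check: Δy/Fy = (11/100) / (22/25) = 1/8 ✓

α = 1/8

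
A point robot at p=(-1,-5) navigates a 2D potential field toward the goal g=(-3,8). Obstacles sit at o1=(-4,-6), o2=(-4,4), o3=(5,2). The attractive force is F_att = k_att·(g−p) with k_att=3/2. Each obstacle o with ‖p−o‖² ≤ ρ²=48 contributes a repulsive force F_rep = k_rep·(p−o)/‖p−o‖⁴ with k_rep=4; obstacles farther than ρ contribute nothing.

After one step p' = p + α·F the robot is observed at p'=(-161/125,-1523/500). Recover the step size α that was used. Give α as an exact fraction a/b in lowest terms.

α = 1/10

F_att = 3/2·(g−p) = 3/2·(-2,13) = (-3.0000,19.5000)
o1: d²=10 ≤ ρ²=48; F_rep = 4·(3,1)/10² = (0.1200,0.0400)
o2: d²=90 > ρ²=48 → inactive
o3: d²=85 > ρ²=48 → inactive
F = F_att + ΣF_rep = (-2.8800,19.5400)
Δp = p'−p = (-0.2880,1.9540); α = Δx/Fx = (-36/125) / (-72/25) = 1/10
check: Δy/Fy = (977/500) / (977/50) = 1/10 ✓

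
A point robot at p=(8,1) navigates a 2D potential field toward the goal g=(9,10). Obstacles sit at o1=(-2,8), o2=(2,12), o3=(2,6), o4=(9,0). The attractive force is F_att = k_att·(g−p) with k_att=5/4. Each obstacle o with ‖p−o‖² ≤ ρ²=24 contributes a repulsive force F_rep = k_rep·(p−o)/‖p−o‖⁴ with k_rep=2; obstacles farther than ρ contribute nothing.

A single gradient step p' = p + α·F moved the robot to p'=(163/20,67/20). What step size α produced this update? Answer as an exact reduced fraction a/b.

α = 1/5

F_att = 5/4·(g−p) = 5/4·(1,9) = (1.2500,11.2500)
o1: d²=149 > ρ²=24 → inactive
o2: d²=157 > ρ²=24 → inactive
o3: d²=61 > ρ²=24 → inactive
o4: d²=2 ≤ ρ²=24; F_rep = 2·(-1,1)/2² = (-0.5000,0.5000)
F = F_att + ΣF_rep = (0.7500,11.7500)
Δp = p'−p = (0.1500,2.3500); α = Δx/Fx = (3/20) / (3/4) = 1/5
check: Δy/Fy = (47/20) / (47/4) = 1/5 ✓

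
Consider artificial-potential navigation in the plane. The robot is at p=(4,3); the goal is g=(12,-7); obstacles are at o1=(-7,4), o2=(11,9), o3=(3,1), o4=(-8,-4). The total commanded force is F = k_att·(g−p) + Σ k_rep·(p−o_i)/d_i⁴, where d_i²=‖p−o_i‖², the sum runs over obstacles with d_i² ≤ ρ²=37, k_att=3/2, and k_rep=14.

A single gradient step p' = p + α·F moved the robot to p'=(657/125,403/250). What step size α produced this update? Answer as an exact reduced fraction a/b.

α = 1/10

F_att = 3/2·(g−p) = 3/2·(8,-10) = (12.0000,-15.0000)
o1: d²=122 > ρ²=37 → inactive
o2: d²=85 > ρ²=37 → inactive
o3: d²=5 ≤ ρ²=37; F_rep = 14·(1,2)/5² = (0.5600,1.1200)
o4: d²=193 > ρ²=37 → inactive
F = F_att + ΣF_rep = (12.5600,-13.8800)
Δp = p'−p = (1.2560,-1.3880); α = Δx/Fx = (157/125) / (314/25) = 1/10
check: Δy/Fy = (-347/250) / (-347/25) = 1/10 ✓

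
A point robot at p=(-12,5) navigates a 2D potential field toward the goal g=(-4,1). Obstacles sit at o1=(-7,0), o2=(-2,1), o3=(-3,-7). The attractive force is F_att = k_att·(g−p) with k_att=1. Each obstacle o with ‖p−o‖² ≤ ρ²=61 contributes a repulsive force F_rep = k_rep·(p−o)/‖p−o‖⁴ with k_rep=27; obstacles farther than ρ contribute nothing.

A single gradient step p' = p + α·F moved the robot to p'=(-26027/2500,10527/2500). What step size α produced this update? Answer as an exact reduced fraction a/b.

α = 1/5

F_att = 1·(g−p) = 1·(8,-4) = (8.0000,-4.0000)
o1: d²=50 ≤ ρ²=61; F_rep = 27·(-5,5)/50² = (-0.0540,0.0540)
o2: d²=116 > ρ²=61 → inactive
o3: d²=225 > ρ²=61 → inactive
F = F_att + ΣF_rep = (7.9460,-3.9460)
Δp = p'−p = (1.5892,-0.7892); α = Δx/Fx = (3973/2500) / (3973/500) = 1/5
check: Δy/Fy = (-1973/2500) / (-1973/500) = 1/5 ✓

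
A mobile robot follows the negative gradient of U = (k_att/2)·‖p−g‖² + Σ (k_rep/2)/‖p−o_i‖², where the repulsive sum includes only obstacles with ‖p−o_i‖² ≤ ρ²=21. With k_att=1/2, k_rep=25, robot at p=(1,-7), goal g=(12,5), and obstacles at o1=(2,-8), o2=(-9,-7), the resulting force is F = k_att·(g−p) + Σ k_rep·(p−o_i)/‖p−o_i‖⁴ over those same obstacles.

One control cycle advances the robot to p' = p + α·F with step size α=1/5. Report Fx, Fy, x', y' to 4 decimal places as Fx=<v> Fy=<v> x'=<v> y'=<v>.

F_att = 1/2·(g−p) = 1/2·(11,12) = (5.5000,6.0000)
o1: d²=2 ≤ ρ²=21; F_rep = 25·(-1,1)/2² = (-6.2500,6.2500)
o2: d²=100 > ρ²=21 → inactive
F = F_att + ΣF_rep = (-0.7500,12.2500)
p' = p + 1/5·F = (0.8500,-4.5500)

Fx=-0.7500 Fy=12.2500 x'=0.8500 y'=-4.5500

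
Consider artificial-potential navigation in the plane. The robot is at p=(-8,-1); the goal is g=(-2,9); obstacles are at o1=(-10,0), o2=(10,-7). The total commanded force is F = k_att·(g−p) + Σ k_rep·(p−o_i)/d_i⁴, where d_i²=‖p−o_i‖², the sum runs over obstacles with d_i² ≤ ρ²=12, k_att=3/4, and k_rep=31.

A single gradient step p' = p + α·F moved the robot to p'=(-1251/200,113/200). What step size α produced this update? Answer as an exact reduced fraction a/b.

α = 1/4

F_att = 3/4·(g−p) = 3/4·(6,10) = (4.5000,7.5000)
o1: d²=5 ≤ ρ²=12; F_rep = 31·(2,-1)/5² = (2.4800,-1.2400)
o2: d²=360 > ρ²=12 → inactive
F = F_att + ΣF_rep = (6.9800,6.2600)
Δp = p'−p = (1.7450,1.5650); α = Δx/Fx = (349/200) / (349/50) = 1/4
check: Δy/Fy = (313/200) / (313/50) = 1/4 ✓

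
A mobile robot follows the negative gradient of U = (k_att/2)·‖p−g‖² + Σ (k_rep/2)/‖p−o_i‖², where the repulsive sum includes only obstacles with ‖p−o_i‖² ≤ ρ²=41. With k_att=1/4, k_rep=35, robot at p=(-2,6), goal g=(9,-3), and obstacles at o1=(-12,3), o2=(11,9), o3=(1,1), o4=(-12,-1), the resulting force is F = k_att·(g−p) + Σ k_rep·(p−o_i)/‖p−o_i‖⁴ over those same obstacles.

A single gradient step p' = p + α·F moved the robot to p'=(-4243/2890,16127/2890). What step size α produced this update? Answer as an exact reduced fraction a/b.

F_att = 1/4·(g−p) = 1/4·(11,-9) = (2.7500,-2.2500)
o1: d²=109 > ρ²=41 → inactive
o2: d²=178 > ρ²=41 → inactive
o3: d²=34 ≤ ρ²=41; F_rep = 35·(-3,5)/34² = (-0.0908,0.1514)
o4: d²=149 > ρ²=41 → inactive
F = F_att + ΣF_rep = (2.6592,-2.0986)
Δp = p'−p = (0.5318,-0.4197); α = Δx/Fx = (1537/2890) / (1537/578) = 1/5
check: Δy/Fy = (-1213/2890) / (-1213/578) = 1/5 ✓

α = 1/5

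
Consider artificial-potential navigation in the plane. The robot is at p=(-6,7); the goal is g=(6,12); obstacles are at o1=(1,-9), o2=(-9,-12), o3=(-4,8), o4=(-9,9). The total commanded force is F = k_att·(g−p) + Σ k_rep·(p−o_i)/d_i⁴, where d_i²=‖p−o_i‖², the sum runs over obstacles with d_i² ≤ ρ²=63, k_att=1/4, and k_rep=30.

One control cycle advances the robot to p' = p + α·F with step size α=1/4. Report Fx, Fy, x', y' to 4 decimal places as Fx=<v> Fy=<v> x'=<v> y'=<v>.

Fx=1.1325 Fy=-0.3050 x'=-5.7169 y'=6.9237

F_att = 1/4·(g−p) = 1/4·(12,5) = (3.0000,1.2500)
o1: d²=305 > ρ²=63 → inactive
o2: d²=370 > ρ²=63 → inactive
o3: d²=5 ≤ ρ²=63; F_rep = 30·(-2,-1)/5² = (-2.4000,-1.2000)
o4: d²=13 ≤ ρ²=63; F_rep = 30·(3,-2)/13² = (0.5325,-0.3550)
F = F_att + ΣF_rep = (1.1325,-0.3050)
p' = p + 1/4·F = (-5.7169,6.9237)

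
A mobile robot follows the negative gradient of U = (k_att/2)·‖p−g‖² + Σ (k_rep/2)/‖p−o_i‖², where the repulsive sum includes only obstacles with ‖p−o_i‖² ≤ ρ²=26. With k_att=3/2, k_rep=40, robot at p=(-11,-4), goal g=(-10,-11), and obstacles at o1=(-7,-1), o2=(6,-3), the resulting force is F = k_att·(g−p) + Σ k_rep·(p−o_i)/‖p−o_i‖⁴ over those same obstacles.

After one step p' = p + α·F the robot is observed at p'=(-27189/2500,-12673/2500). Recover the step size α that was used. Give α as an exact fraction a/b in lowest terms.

α = 1/10

F_att = 3/2·(g−p) = 3/2·(1,-7) = (1.5000,-10.5000)
o1: d²=25 ≤ ρ²=26; F_rep = 40·(-4,-3)/25² = (-0.2560,-0.1920)
o2: d²=290 > ρ²=26 → inactive
F = F_att + ΣF_rep = (1.2440,-10.6920)
Δp = p'−p = (0.1244,-1.0692); α = Δx/Fx = (311/2500) / (311/250) = 1/10
check: Δy/Fy = (-2673/2500) / (-2673/250) = 1/10 ✓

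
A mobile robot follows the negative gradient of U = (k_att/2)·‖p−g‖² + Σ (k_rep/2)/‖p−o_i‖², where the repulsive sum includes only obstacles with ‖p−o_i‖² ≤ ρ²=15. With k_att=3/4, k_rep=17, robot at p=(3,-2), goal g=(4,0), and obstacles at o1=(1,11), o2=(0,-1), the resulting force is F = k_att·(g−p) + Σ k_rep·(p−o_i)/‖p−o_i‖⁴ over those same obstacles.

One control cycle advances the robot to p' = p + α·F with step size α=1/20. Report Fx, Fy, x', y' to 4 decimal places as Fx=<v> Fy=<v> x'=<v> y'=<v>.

Fx=1.2600 Fy=1.3300 x'=3.0630 y'=-1.9335

F_att = 3/4·(g−p) = 3/4·(1,2) = (0.7500,1.5000)
o1: d²=173 > ρ²=15 → inactive
o2: d²=10 ≤ ρ²=15; F_rep = 17·(3,-1)/10² = (0.5100,-0.1700)
F = F_att + ΣF_rep = (1.2600,1.3300)
p' = p + 1/20·F = (3.0630,-1.9335)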